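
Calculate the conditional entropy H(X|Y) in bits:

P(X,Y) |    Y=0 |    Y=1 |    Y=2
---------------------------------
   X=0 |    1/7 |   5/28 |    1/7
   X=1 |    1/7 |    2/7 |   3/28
0.9783 bits

Using the chain rule: H(X|Y) = H(X,Y) - H(Y)

First, compute H(X,Y) = 2.5086 bits

Marginal P(Y) = (2/7, 13/28, 1/4)
H(Y) = 1.5303 bits

H(X|Y) = H(X,Y) - H(Y) = 2.5086 - 1.5303 = 0.9783 bits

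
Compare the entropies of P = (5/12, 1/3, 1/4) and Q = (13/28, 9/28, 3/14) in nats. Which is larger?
P

Computing entropies in nats:
H(P) = 1.0776
H(Q) = 1.0511

Distribution P has higher entropy.

Intuition: The distribution closer to uniform (more spread out) has higher entropy.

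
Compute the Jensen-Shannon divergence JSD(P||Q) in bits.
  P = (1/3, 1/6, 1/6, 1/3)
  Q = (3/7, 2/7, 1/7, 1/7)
0.0447 bits

Jensen-Shannon divergence is:
JSD(P||Q) = 0.5 × D_KL(P||M) + 0.5 × D_KL(Q||M)
where M = 0.5 × (P + Q) is the mixture distribution.

M = 0.5 × (1/3, 1/6, 1/6, 1/3) + 0.5 × (3/7, 2/7, 1/7, 1/7) = (8/21, 0.22619, 0.154762, 5/21)

D_KL(P||M) = 0.0420 bits
D_KL(Q||M) = 0.0473 bits

JSD(P||Q) = 0.5 × 0.0420 + 0.5 × 0.0473 = 0.0447 bits

Unlike KL divergence, JSD is symmetric and bounded: 0 ≤ JSD ≤ log(2).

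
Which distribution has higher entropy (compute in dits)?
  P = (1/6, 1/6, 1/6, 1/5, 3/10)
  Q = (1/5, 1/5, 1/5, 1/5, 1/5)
Q

Computing entropies in dits:
H(P) = 0.6857
H(Q) = 0.6990

Distribution Q has higher entropy.

Intuition: The distribution closer to uniform (more spread out) has higher entropy.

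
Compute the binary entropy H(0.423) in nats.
0.6812 nats

The binary entropy function is:
H(p) = -p log(p) - (1-p) log(1-p)

H(0.423) = -0.423 × log_e(0.423) - 0.577 × log_e(0.577)
H(0.423) = 0.6812 nats

Note: Binary entropy is maximized at p=0.5 (H=1 bit) and minimized at p=0 or p=1 (H=0).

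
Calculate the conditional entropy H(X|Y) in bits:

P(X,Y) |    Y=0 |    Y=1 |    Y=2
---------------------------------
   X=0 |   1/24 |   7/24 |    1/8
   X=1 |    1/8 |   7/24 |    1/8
0.9685 bits

Using the chain rule: H(X|Y) = H(X,Y) - H(Y)

First, compute H(X,Y) = 2.3530 bits

Marginal P(Y) = (1/6, 7/12, 1/4)
H(Y) = 1.3844 bits

H(X|Y) = H(X,Y) - H(Y) = 2.3530 - 1.3844 = 0.9685 bits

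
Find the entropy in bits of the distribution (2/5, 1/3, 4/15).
1.5656 bits

Shannon entropy is H(X) = -Σ p(x) log p(x).

For P = (2/5, 1/3, 4/15):
H = -2/5 × log_2(2/5) -1/3 × log_2(1/3) -4/15 × log_2(4/15)
H = 1.5656 bits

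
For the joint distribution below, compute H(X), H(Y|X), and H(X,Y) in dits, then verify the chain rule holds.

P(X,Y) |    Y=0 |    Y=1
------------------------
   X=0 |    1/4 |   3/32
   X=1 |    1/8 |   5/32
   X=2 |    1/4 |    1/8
H(X,Y) = 0.7491, H(X) = 0.4741, H(Y|X) = 0.2750 (all in dits)

Chain rule: H(X,Y) = H(X) + H(Y|X)

Left side — joint entropy directly:
H(X,Y) = -Σ p(x,y) log p(x,y) = 0.7491 dits

Right side — compute H(Y|X) from the conditional distributions:
P(X) = (11/32, 9/32, 3/8), so H(X) = 0.4741 dits
H(Y|X) = Σ_x P(X=x) · H(Y|X=x):
  P(Y|X=0) = (8/11, 3/11), H(Y|X=0) = 0.2545, weight P(X=0) = 11/32
  P(Y|X=1) = (4/9, 5/9), H(Y|X=1) = 0.2983, weight P(X=1) = 9/32
  P(Y|X=2) = (2/3, 1/3), H(Y|X=2) = 0.2764, weight P(X=2) = 3/8
H(Y|X) = 0.2750 dits

H(X) + H(Y|X) = 0.4741 + 0.2750 = 0.7491 dits

Both sides equal 0.7491 dits. ✓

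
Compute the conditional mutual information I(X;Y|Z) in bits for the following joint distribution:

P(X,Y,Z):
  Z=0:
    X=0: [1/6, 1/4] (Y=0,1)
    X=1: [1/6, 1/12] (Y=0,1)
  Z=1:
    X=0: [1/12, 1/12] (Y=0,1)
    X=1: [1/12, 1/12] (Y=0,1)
0.0325 bits

Conditional mutual information: I(X;Y|Z) = H(X|Z) + H(Y|Z) - H(X,Y|Z)

H(Z) = 0.9183
H(X,Z) = 1.8879 → H(X|Z) = 0.9696
H(Y,Z) = 1.9183 → H(Y|Z) = 1.0000
H(X,Y,Z) = 2.8554 → H(X,Y|Z) = 1.9371

I(X;Y|Z) = 0.9696 + 1.0000 - 1.9371 = 0.0325 bits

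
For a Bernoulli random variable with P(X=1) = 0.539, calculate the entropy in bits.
0.9956 bits

The binary entropy function is:
H(p) = -p log(p) - (1-p) log(1-p)

H(0.539) = -0.539 × log_2(0.539) - 0.461 × log_2(0.461)
H(0.539) = 0.9956 bits

Note: Binary entropy is maximized at p=0.5 (H=1 bit) and minimized at p=0 or p=1 (H=0).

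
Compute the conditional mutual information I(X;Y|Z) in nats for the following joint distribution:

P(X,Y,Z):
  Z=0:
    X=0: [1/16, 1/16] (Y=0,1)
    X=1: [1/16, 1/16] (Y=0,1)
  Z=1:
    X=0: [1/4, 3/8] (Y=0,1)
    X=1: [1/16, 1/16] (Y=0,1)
0.0021 nats

Conditional mutual information: I(X;Y|Z) = H(X|Z) + H(Y|Z) - H(X,Y|Z)

H(Z) = 0.5623
H(X,Z) = 1.0735 → H(X|Z) = 0.5112
H(Y,Z) = 1.2450 → H(Y|Z) = 0.6827
H(X,Y,Z) = 1.7541 → H(X,Y|Z) = 1.1918

I(X;Y|Z) = 0.5112 + 0.6827 - 1.1918 = 0.0021 nats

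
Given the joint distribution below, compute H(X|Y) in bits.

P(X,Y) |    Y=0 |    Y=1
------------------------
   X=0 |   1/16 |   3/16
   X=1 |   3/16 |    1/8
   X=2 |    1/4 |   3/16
1.4835 bits

Using the chain rule: H(X|Y) = H(X,Y) - H(Y)

First, compute H(X,Y) = 2.4835 bits

Marginal P(Y) = (1/2, 1/2)
H(Y) = 1.0000 bits

H(X|Y) = H(X,Y) - H(Y) = 2.4835 - 1.0000 = 1.4835 bits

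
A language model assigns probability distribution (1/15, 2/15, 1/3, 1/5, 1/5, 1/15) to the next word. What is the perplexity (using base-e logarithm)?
5.1537

Perplexity is e^H (or exp(H) for natural log).

First, H = -Σ p log p = 1.6397 nats
Perplexity = e^1.6397 = 5.1537

Interpretation: The model's uncertainty is equivalent to choosing uniformly among 5.2 options.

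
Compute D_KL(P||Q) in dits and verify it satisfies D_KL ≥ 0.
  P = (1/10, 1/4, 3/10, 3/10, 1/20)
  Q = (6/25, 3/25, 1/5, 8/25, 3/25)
0.0671 dits

KL divergence satisfies the Gibbs inequality: D_KL(P||Q) ≥ 0 for all distributions P, Q.

D_KL(P||Q) = Σ p(x) log(p(x)/q(x))
Term by term:
  x=0: 1/10 × log_10[(1/10)/(6/25)] = -0.0380
  x=1: 1/4 × log_10[(1/4)/(3/25)] = 0.0797
  x=2: 3/10 × log_10[(3/10)/(1/5)] = 0.0528
  x=3: 3/10 × log_10[(3/10)/(8/25)] = -0.0084
  x=4: 1/20 × log_10[(1/20)/(3/25)] = -0.0190
D_KL(P||Q) = 0.0671 dits

D_KL(P||Q) = 0.0671 ≥ 0 ✓

This non-negativity is a fundamental property: relative entropy cannot be negative because it measures how different Q is from P.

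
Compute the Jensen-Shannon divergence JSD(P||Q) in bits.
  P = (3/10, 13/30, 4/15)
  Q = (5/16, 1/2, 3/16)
0.0068 bits

Jensen-Shannon divergence is:
JSD(P||Q) = 0.5 × D_KL(P||M) + 0.5 × D_KL(Q||M)
where M = 0.5 × (P + Q) is the mixture distribution.

M = 0.5 × (3/10, 13/30, 4/15) + 0.5 × (5/16, 1/2, 3/16) = (0.30625, 7/15, 0.227083)

D_KL(P||M) = 0.0066 bits
D_KL(Q||M) = 0.0071 bits

JSD(P||Q) = 0.5 × 0.0066 + 0.5 × 0.0071 = 0.0068 bits

Unlike KL divergence, JSD is symmetric and bounded: 0 ≤ JSD ≤ log(2).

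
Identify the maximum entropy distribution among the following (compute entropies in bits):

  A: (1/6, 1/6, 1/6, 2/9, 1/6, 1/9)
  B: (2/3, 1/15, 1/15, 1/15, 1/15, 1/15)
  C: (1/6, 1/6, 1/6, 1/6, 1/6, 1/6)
C

For a discrete distribution over n outcomes, entropy is maximized by the uniform distribution.

Computing entropies:
H(A) = 2.5577 bits
H(B) = 1.6923 bits
H(C) = 2.5850 bits

The uniform distribution (where all probabilities equal 1/6) achieves the maximum entropy of log_2(6) = 2.5850 bits.

Distribution C has the highest entropy.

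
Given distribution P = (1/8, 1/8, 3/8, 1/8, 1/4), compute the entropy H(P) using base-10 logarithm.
0.6489 dits

Shannon entropy is H(X) = -Σ p(x) log p(x).

For P = (1/8, 1/8, 3/8, 1/8, 1/4):
H = -1/8 × log_10(1/8) -1/8 × log_10(1/8) -3/8 × log_10(3/8) -1/8 × log_10(1/8) -1/4 × log_10(1/4)
H = 0.6489 dits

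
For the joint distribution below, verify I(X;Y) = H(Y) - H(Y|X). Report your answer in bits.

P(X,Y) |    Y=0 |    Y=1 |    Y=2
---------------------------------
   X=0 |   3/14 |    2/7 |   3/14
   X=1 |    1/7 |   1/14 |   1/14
I(X;Y) = 0.0267 bits

Mutual information has multiple equivalent forms:
- I(X;Y) = H(X) - H(X|Y)
- I(X;Y) = H(Y) - H(Y|X)
- I(X;Y) = H(X) + H(Y) - H(X,Y)

Computing all quantities:
H(X) = 0.8631, H(Y) = 1.5774, H(X,Y) = 2.4138
H(X|Y) = 0.8364, H(Y|X) = 1.5507

Verification:
H(X) - H(X|Y) = 0.8631 - 0.8364 = 0.0267
H(Y) - H(Y|X) = 1.5774 - 1.5507 = 0.0267
H(X) + H(Y) - H(X,Y) = 0.8631 + 1.5774 - 2.4138 = 0.0267

All forms give I(X;Y) = 0.0267 bits. ✓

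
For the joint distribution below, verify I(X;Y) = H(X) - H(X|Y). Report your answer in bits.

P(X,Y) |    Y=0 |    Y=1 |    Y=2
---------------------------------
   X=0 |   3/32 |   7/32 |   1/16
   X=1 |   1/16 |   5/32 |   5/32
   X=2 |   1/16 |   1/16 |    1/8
I(X;Y) = 0.0806 bits

Mutual information has multiple equivalent forms:
- I(X;Y) = H(X) - H(X|Y)
- I(X;Y) = H(Y) - H(Y|X)
- I(X;Y) = H(X) + H(Y) - H(X,Y)

Computing all quantities:
H(X) = 1.5613, H(Y) = 1.5310, H(X,Y) = 3.0117
H(X|Y) = 1.4807, H(Y|X) = 1.4504

Verification:
H(X) - H(X|Y) = 1.5613 - 1.4807 = 0.0806
H(Y) - H(Y|X) = 1.5310 - 1.4504 = 0.0806
H(X) + H(Y) - H(X,Y) = 1.5613 + 1.5310 - 3.0117 = 0.0806

All forms give I(X;Y) = 0.0806 bits. ✓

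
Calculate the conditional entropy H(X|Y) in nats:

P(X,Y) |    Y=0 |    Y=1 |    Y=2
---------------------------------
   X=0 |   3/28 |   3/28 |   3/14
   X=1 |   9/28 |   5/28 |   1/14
0.5907 nats

Using the chain rule: H(X|Y) = H(X,Y) - H(Y)

First, compute H(X,Y) = 1.6697 nats

Marginal P(Y) = (3/7, 2/7, 2/7)
H(Y) = 1.0790 nats

H(X|Y) = H(X,Y) - H(Y) = 1.6697 - 1.0790 = 0.5907 nats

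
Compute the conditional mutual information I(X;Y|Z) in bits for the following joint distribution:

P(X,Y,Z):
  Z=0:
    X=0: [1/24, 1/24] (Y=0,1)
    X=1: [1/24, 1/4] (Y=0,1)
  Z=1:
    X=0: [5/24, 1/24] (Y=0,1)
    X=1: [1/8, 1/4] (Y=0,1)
0.1468 bits

Conditional mutual information: I(X;Y|Z) = H(X|Z) + H(Y|Z) - H(X,Y|Z)

H(Z) = 0.9544
H(X,Z) = 1.8479 → H(X|Z) = 0.8934
H(Y,Z) = 1.8640 → H(Y|Z) = 0.9096
H(X,Y,Z) = 2.6106 → H(X,Y|Z) = 1.6562

I(X;Y|Z) = 0.8934 + 0.9096 - 1.6562 = 0.1468 bits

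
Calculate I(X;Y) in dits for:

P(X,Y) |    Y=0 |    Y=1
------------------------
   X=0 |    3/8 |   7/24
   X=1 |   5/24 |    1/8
0.0008 dits

Mutual information: I(X;Y) = H(X) + H(Y) - H(X,Y)

Marginals:
P(X) = (2/3, 1/3), H(X) = 0.2764 dits
P(Y) = (7/12, 5/12), H(Y) = 0.2950 dits

Joint entropy: H(X,Y) = 0.5706 dits

I(X;Y) = 0.2764 + 0.2950 - 0.5706 = 0.0008 dits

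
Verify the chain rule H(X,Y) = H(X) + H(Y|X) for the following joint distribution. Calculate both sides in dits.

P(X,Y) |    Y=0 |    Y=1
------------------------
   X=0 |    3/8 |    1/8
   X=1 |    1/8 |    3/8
H(X,Y) = 0.5452, H(X) = 0.3010, H(Y|X) = 0.2442 (all in dits)

Chain rule: H(X,Y) = H(X) + H(Y|X)

Left side — joint entropy directly:
H(X,Y) = -Σ p(x,y) log p(x,y) = 0.5452 dits

Right side — compute H(Y|X) from the conditional distributions:
P(X) = (1/2, 1/2), so H(X) = 0.3010 dits
H(Y|X) = Σ_x P(X=x) · H(Y|X=x):
  P(Y|X=0) = (3/4, 1/4), H(Y|X=0) = 0.2442, weight P(X=0) = 1/2
  P(Y|X=1) = (1/4, 3/4), H(Y|X=1) = 0.2442, weight P(X=1) = 1/2
H(Y|X) = 0.2442 dits

H(X) + H(Y|X) = 0.3010 + 0.2442 = 0.5452 dits

Both sides equal 0.5452 dits. ✓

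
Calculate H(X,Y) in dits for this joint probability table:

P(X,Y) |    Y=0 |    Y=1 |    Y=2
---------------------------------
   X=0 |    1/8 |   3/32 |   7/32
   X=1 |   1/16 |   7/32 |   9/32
0.7282 dits

Joint entropy is H(X,Y) = -Σ_{x,y} p(x,y) log p(x,y).

Summing over all non-zero entries:
H(X,Y) = -[1/8·log_10(1/8) + 3/32·log_10(3/32) + 7/32·log_10(7/32) + 1/16·log_10(1/16) + 7/32·log_10(7/32) + 9/32·log_10(9/32)]
H(X,Y) = 0.7282 dits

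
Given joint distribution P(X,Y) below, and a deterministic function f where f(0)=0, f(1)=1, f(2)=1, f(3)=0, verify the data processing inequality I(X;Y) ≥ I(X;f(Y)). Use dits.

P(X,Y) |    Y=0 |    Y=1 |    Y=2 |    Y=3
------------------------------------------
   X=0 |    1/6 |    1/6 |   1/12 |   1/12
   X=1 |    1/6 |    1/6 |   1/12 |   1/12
I(X;Y) = 0.0000, I(X;f(Y)) = 0.0000, inequality holds: 0.0000 ≥ 0.0000

Data Processing Inequality: For any Markov chain X → Y → Z, we have I(X;Y) ≥ I(X;Z).

Here Z = f(Y) is a deterministic function of Y, forming X → Y → Z.

Original I(X;Y) = 0.0000 dits

After applying f:
P(X,Z) where Z=f(Y):
- P(X,Z=0) = P(X,Y=0) + P(X,Y=3)
- P(X,Z=1) = P(X,Y=1) + P(X,Y=2)

I(X;Z) = I(X;f(Y)) = 0.0000 dits

Verification: 0.0000 ≥ 0.0000 ✓

Information cannot be created by processing; the function f can only lose information about X.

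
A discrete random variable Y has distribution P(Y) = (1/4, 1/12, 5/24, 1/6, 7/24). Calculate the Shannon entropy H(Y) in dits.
0.6681 dits

Shannon entropy is H(X) = -Σ p(x) log p(x).

For P = (1/4, 1/12, 5/24, 1/6, 7/24):
H = -1/4 × log_10(1/4) -1/12 × log_10(1/12) -5/24 × log_10(5/24) -1/6 × log_10(1/6) -7/24 × log_10(7/24)
H = 0.6681 dits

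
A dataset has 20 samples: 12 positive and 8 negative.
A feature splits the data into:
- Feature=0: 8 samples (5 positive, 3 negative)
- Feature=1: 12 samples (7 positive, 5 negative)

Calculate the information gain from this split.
0.0013 bits

Information Gain = H(Y) - H(Y|Feature)

Before split:
P(positive) = 12/20 = 0.6000
H(Y) = 0.9710 bits

After split:
Feature=0: H = 0.9544 bits (weight = 8/20)
Feature=1: H = 0.9799 bits (weight = 12/20)
H(Y|Feature) = (8/20)×0.9544 + (12/20)×0.9799 = 0.9697 bits

Information Gain = 0.9710 - 0.9697 = 0.0013 bits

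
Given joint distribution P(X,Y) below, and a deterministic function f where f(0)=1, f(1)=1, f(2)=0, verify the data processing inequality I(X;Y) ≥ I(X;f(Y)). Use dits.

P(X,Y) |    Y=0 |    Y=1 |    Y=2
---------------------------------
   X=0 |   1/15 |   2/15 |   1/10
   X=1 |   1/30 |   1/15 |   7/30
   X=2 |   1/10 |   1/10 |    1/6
I(X;Y) = 0.0230, I(X;f(Y)) = 0.0199, inequality holds: 0.0230 ≥ 0.0199

Data Processing Inequality: For any Markov chain X → Y → Z, we have I(X;Y) ≥ I(X;Z).

Here Z = f(Y) is a deterministic function of Y, forming X → Y → Z.

Original I(X;Y) = 0.0230 dits

After applying f:
P(X,Z) where Z=f(Y):
- P(X,Z=0) = P(X,Y=2)
- P(X,Z=1) = P(X,Y=0) + P(X,Y=1)

I(X;Z) = I(X;f(Y)) = 0.0199 dits

Verification: 0.0230 ≥ 0.0199 ✓

Information cannot be created by processing; the function f can only lose information about X.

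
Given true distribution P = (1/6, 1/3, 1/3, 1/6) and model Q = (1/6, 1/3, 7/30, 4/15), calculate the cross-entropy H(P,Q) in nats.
1.3702 nats

Cross-entropy: H(P,Q) = -Σ p(x) log q(x)

Alternatively: H(P,Q) = H(P) + D_KL(P||Q)
H(P) = 1.3297 nats
D_KL(P||Q) = 0.0406 nats

H(P,Q) = 1.3297 + 0.0406 = 1.3702 nats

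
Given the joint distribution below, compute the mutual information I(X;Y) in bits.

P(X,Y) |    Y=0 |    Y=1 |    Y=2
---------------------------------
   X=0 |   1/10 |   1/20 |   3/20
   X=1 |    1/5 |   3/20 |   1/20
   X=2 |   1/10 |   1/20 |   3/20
0.1211 bits

Mutual information: I(X;Y) = H(X) + H(Y) - H(X,Y)

Marginals:
P(X) = (3/10, 2/5, 3/10), H(X) = 1.5710 bits
P(Y) = (2/5, 1/4, 7/20), H(Y) = 1.5589 bits

Joint entropy: H(X,Y) = 3.0087 bits

I(X;Y) = 1.5710 + 1.5589 - 3.0087 = 0.1211 bits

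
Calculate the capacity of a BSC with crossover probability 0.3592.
0.0580 bits

For a binary symmetric channel (BSC) with error probability p:
Capacity C = 1 - H(p) bits per symbol

where H(p) = -p log₂(p) - (1-p) log₂(1-p) is the binary entropy function.

H(0.3592) = 0.9420 bits
C = 1 - 0.9420 = 0.0580 bits per symbol

This means we can reliably transmit up to 0.0580 bits of information per channel use.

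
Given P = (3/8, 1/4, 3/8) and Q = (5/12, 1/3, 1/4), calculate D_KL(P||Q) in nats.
0.0406 nats

KL divergence: D_KL(P||Q) = Σ p(x) log(p(x)/q(x))

Computing term by term:
  x=0: 3/8 × log_e[(3/8)/(5/12)] = 3/8 × -0.1054 = -0.0395
  x=1: 1/4 × log_e[(1/4)/(1/3)] = 1/4 × -0.2877 = -0.0719
  x=2: 3/8 × log_e[(3/8)/(1/4)] = 3/8 × 0.4055 = 0.1520

D_KL(P||Q) = 0.0406 nats

Note: KL divergence is always non-negative and equals 0 iff P = Q.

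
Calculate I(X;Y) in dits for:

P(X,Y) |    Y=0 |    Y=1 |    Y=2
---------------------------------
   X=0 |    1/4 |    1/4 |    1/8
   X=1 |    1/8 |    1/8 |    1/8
0.0047 dits

Mutual information: I(X;Y) = H(X) + H(Y) - H(X,Y)

Marginals:
P(X) = (5/8, 3/8), H(X) = 0.2873 dits
P(Y) = (3/8, 3/8, 1/4), H(Y) = 0.4700 dits

Joint entropy: H(X,Y) = 0.7526 dits

I(X;Y) = 0.2873 + 0.4700 - 0.7526 = 0.0047 dits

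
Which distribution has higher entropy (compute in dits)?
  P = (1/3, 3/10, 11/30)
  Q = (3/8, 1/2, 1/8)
P

Computing entropies in dits:
H(P) = 0.4757
H(Q) = 0.4231

Distribution P has higher entropy.

Intuition: The distribution closer to uniform (more spread out) has higher entropy.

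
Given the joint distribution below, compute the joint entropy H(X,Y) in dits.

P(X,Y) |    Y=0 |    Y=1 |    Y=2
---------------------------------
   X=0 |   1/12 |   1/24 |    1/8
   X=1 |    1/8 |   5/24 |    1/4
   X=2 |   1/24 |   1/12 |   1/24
0.8706 dits

Joint entropy is H(X,Y) = -Σ_{x,y} p(x,y) log p(x,y).

Summing over all non-zero entries:
H(X,Y) = -[1/12·log_10(1/12) + 1/24·log_10(1/24) + 1/8·log_10(1/8) + 1/8·log_10(1/8) + 5/24·log_10(5/24) + 1/4·log_10(1/4) + 1/24·log_10(1/24) + 1/12·log_10(1/12) + 1/24·log_10(1/24)]
H(X,Y) = 0.8706 dits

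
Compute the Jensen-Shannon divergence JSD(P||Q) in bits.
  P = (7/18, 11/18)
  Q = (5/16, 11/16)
0.0046 bits

Jensen-Shannon divergence is:
JSD(P||Q) = 0.5 × D_KL(P||M) + 0.5 × D_KL(Q||M)
where M = 0.5 × (P + Q) is the mixture distribution.

M = 0.5 × (7/18, 11/18) + 0.5 × (5/16, 11/16) = (0.350694, 0.649306)

D_KL(P||M) = 0.0046 bits
D_KL(Q||M) = 0.0047 bits

JSD(P||Q) = 0.5 × 0.0046 + 0.5 × 0.0047 = 0.0046 bits

Unlike KL divergence, JSD is symmetric and bounded: 0 ≤ JSD ≤ log(2).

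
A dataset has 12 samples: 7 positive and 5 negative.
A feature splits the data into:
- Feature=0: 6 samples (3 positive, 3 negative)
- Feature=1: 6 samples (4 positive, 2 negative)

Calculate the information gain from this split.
0.0207 bits

Information Gain = H(Y) - H(Y|Feature)

Before split:
P(positive) = 7/12 = 0.5833
H(Y) = 0.9799 bits

After split:
Feature=0: H = 1.0000 bits (weight = 6/12)
Feature=1: H = 0.9183 bits (weight = 6/12)
H(Y|Feature) = (6/12)×1.0000 + (6/12)×0.9183 = 0.9591 bits

Information Gain = 0.9799 - 0.9591 = 0.0207 bits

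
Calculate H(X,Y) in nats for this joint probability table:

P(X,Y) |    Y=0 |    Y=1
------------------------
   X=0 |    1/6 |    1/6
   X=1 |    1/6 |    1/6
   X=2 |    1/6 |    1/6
1.7918 nats

Joint entropy is H(X,Y) = -Σ_{x,y} p(x,y) log p(x,y).

Summing over all non-zero entries:
H(X,Y) = -[1/6·log_e(1/6) + 1/6·log_e(1/6) + 1/6·log_e(1/6) + 1/6·log_e(1/6) + 1/6·log_e(1/6) + 1/6·log_e(1/6)]
H(X,Y) = 1.7918 nats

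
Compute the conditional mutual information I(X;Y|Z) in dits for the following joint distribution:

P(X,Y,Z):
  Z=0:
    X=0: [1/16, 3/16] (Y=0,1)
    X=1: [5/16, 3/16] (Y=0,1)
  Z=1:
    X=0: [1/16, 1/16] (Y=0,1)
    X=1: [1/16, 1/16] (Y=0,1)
0.0211 dits

Conditional mutual information: I(X;Y|Z) = H(X|Z) + H(Y|Z) - H(X,Y|Z)

H(Z) = 0.2442
H(X,Z) = 0.5268 → H(X|Z) = 0.2826
H(Y,Z) = 0.5452 → H(Y|Z) = 0.3010
H(X,Y,Z) = 0.8068 → H(X,Y|Z) = 0.5626

I(X;Y|Z) = 0.2826 + 0.3010 - 0.5626 = 0.0211 dits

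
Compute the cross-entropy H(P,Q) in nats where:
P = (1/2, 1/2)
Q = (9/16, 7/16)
0.7010 nats

Cross-entropy: H(P,Q) = -Σ p(x) log q(x)

Alternatively: H(P,Q) = H(P) + D_KL(P||Q)
H(P) = 0.6931 nats
D_KL(P||Q) = 0.0079 nats

H(P,Q) = 0.6931 + 0.0079 = 0.7010 nats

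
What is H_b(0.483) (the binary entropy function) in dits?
0.3008 dits

The binary entropy function is:
H(p) = -p log(p) - (1-p) log(1-p)

H(0.483) = -0.483 × log_10(0.483) - 0.517 × log_10(0.517)
H(0.483) = 0.3008 dits

Note: Binary entropy is maximized at p=0.5 (H=1 bit) and minimized at p=0 or p=1 (H=0).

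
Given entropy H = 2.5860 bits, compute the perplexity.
6.0043

Perplexity is 2^H (or exp(H) for natural log).

H = 2.5860 bits
Perplexity = 2^2.5860 = 6.0043

Interpretation: The model's uncertainty is equivalent to choosing uniformly among 6.0 options.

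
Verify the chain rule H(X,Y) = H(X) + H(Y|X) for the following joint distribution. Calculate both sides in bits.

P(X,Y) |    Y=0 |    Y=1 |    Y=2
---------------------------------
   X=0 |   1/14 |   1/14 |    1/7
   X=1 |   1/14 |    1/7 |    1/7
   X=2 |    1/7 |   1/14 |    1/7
H(X,Y) = 3.0931, H(X) = 1.5774, H(Y|X) = 1.5157 (all in bits)

Chain rule: H(X,Y) = H(X) + H(Y|X)

Left side — joint entropy directly:
H(X,Y) = -Σ p(x,y) log p(x,y) = 3.0931 bits

Right side — compute H(Y|X) from the conditional distributions:
P(X) = (2/7, 5/14, 5/14), so H(X) = 1.5774 bits
H(Y|X) = Σ_x P(X=x) · H(Y|X=x):
  P(Y|X=0) = (1/4, 1/4, 1/2), H(Y|X=0) = 1.5000, weight P(X=0) = 2/7
  P(Y|X=1) = (1/5, 2/5, 2/5), H(Y|X=1) = 1.5219, weight P(X=1) = 5/14
  P(Y|X=2) = (2/5, 1/5, 2/5), H(Y|X=2) = 1.5219, weight P(X=2) = 5/14
H(Y|X) = 1.5157 bits

H(X) + H(Y|X) = 1.5774 + 1.5157 = 3.0931 bits

Both sides equal 3.0931 bits. ✓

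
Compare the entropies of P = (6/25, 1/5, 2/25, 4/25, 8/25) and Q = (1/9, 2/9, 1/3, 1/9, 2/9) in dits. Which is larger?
P

Computing entropies in dits:
H(P) = 0.6620
H(Q) = 0.6614

Distribution P has higher entropy.

Intuition: The distribution closer to uniform (more spread out) has higher entropy.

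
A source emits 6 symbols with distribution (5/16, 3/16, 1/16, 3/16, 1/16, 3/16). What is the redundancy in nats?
0.1401 nats

Redundancy measures how far a source is from maximum entropy:
R = H_max - H(X)

Maximum entropy for 6 symbols: H_max = log_e(6) = 1.7918 nats
Actual entropy: H(X) = 1.6517 nats
Redundancy: R = 1.7918 - 1.6517 = 0.1401 nats

This redundancy represents potential for compression: the source could be compressed by 0.1401 nats per symbol.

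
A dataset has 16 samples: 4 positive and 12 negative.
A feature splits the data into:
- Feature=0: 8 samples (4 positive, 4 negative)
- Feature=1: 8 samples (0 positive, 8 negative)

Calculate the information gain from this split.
0.3113 bits

Information Gain = H(Y) - H(Y|Feature)

Before split:
P(positive) = 4/16 = 0.2500
H(Y) = 0.8113 bits

After split:
Feature=0: H = 1.0000 bits (weight = 8/16)
Feature=1: H = 0.0000 bits (weight = 8/16)
H(Y|Feature) = (8/16)×1.0000 + (8/16)×0.0000 = 0.5000 bits

Information Gain = 0.8113 - 0.5000 = 0.3113 bits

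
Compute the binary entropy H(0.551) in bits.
0.9925 bits

The binary entropy function is:
H(p) = -p log(p) - (1-p) log(1-p)

H(0.551) = -0.551 × log_2(0.551) - 0.449 × log_2(0.449)
H(0.551) = 0.9925 bits

Note: Binary entropy is maximized at p=0.5 (H=1 bit) and minimized at p=0 or p=1 (H=0).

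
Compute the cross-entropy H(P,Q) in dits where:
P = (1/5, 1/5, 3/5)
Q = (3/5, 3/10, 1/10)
0.7489 dits

Cross-entropy: H(P,Q) = -Σ p(x) log q(x)

Alternatively: H(P,Q) = H(P) + D_KL(P||Q)
H(P) = 0.4127 dits
D_KL(P||Q) = 0.3362 dits

H(P,Q) = 0.4127 + 0.3362 = 0.7489 dits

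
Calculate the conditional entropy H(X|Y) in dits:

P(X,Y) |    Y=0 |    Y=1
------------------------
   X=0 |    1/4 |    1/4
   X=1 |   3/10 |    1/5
0.2988 dits

Using the chain rule: H(X|Y) = H(X,Y) - H(Y)

First, compute H(X,Y) = 0.5977 dits

Marginal P(Y) = (11/20, 9/20)
H(Y) = 0.2989 dits

H(X|Y) = H(X,Y) - H(Y) = 0.5977 - 0.2989 = 0.2988 dits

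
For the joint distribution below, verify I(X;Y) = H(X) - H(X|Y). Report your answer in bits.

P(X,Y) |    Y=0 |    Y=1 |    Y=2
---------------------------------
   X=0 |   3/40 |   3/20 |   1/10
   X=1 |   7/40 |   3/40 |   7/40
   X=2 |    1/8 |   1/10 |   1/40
I(X;Y) = 0.1067 bits

Mutual information has multiple equivalent forms:
- I(X;Y) = H(X) - H(X|Y)
- I(X;Y) = H(Y) - H(Y|X)
- I(X;Y) = H(X) + H(Y) - H(X,Y)

Computing all quantities:
H(X) = 1.5516, H(Y) = 1.5787, H(X,Y) = 3.0236
H(X|Y) = 1.4449, H(Y|X) = 1.4720

Verification:
H(X) - H(X|Y) = 1.5516 - 1.4449 = 0.1067
H(Y) - H(Y|X) = 1.5787 - 1.4720 = 0.1067
H(X) + H(Y) - H(X,Y) = 1.5516 + 1.5787 - 3.0236 = 0.1067

All forms give I(X;Y) = 0.1067 bits. ✓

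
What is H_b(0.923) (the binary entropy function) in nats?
0.2714 nats

The binary entropy function is:
H(p) = -p log(p) - (1-p) log(1-p)

H(0.923) = -0.923 × log_e(0.923) - 0.077 × log_e(0.077)
H(0.923) = 0.2714 nats

Note: Binary entropy is maximized at p=0.5 (H=1 bit) and minimized at p=0 or p=1 (H=0).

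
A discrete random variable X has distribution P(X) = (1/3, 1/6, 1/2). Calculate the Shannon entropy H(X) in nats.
1.0114 nats

Shannon entropy is H(X) = -Σ p(x) log p(x).

For P = (1/3, 1/6, 1/2):
H = -1/3 × log_e(1/3) -1/6 × log_e(1/6) -1/2 × log_e(1/2)
H = 1.0114 nats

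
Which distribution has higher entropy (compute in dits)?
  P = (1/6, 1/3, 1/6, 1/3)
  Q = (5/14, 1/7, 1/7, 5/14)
P

Computing entropies in dits:
H(P) = 0.5775
H(Q) = 0.5609

Distribution P has higher entropy.

Intuition: The distribution closer to uniform (more spread out) has higher entropy.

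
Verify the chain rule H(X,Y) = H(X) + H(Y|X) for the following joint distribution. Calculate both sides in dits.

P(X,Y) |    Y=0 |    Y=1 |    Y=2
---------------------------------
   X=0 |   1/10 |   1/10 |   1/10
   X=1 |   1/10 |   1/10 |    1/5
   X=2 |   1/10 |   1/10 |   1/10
H(X,Y) = 0.9398, H(X) = 0.4729, H(Y|X) = 0.4669 (all in dits)

Chain rule: H(X,Y) = H(X) + H(Y|X)

Left side — joint entropy directly:
H(X,Y) = -Σ p(x,y) log p(x,y) = 0.9398 dits

Right side — compute H(Y|X) from the conditional distributions:
P(X) = (3/10, 2/5, 3/10), so H(X) = 0.4729 dits
H(Y|X) = Σ_x P(X=x) · H(Y|X=x):
  P(Y|X=0) = (1/3, 1/3, 1/3), H(Y|X=0) = 0.4771, weight P(X=0) = 3/10
  P(Y|X=1) = (1/4, 1/4, 1/2), H(Y|X=1) = 0.4515, weight P(X=1) = 2/5
  P(Y|X=2) = (1/3, 1/3, 1/3), H(Y|X=2) = 0.4771, weight P(X=2) = 3/10
H(Y|X) = 0.4669 dits

H(X) + H(Y|X) = 0.4729 + 0.4669 = 0.9398 dits

Both sides equal 0.9398 dits. ✓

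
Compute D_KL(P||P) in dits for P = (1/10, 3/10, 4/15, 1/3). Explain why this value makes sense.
0.0000 dits

KL divergence satisfies the Gibbs inequality: D_KL(P||Q) ≥ 0 for all distributions P, Q.

D_KL(P||Q) = Σ p(x) log(p(x)/q(x))
Each term is p(x) × log_10(p(x)/p(x)) = p(x) × log_10(1) = 0, so the sum is 0.
D_KL(P||Q) = 0.0000 dits

When P = Q, the KL divergence is exactly 0, as there is no 'divergence' between identical distributions.

This non-negativity is a fundamental property: relative entropy cannot be negative because it measures how different Q is from P.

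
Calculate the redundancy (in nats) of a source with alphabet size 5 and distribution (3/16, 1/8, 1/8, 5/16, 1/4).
0.0656 nats

Redundancy measures how far a source is from maximum entropy:
R = H_max - H(X)

Maximum entropy for 5 symbols: H_max = log_e(5) = 1.6094 nats
Actual entropy: H(X) = 1.5438 nats
Redundancy: R = 1.6094 - 1.5438 = 0.0656 nats

This redundancy represents potential for compression: the source could be compressed by 0.0656 nats per symbol.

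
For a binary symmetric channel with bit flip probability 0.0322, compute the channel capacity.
0.7947 bits

For a binary symmetric channel (BSC) with error probability p:
Capacity C = 1 - H(p) bits per symbol

where H(p) = -p log₂(p) - (1-p) log₂(1-p) is the binary entropy function.

H(0.0322) = 0.2053 bits
C = 1 - 0.2053 = 0.7947 bits per symbol

This means we can reliably transmit up to 0.7947 bits of information per channel use.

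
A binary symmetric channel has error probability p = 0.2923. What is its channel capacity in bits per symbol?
0.1283 bits

For a binary symmetric channel (BSC) with error probability p:
Capacity C = 1 - H(p) bits per symbol

where H(p) = -p log₂(p) - (1-p) log₂(1-p) is the binary entropy function.

H(0.2923) = 0.8717 bits
C = 1 - 0.8717 = 0.1283 bits per symbol

This means we can reliably transmit up to 0.1283 bits of information per channel use.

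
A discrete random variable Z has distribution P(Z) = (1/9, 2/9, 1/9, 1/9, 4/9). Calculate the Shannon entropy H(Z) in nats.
1.4271 nats

Shannon entropy is H(X) = -Σ p(x) log p(x).

For P = (1/9, 2/9, 1/9, 1/9, 4/9):
H = -1/9 × log_e(1/9) -2/9 × log_e(2/9) -1/9 × log_e(1/9) -1/9 × log_e(1/9) -4/9 × log_e(4/9)
H = 1.4271 nats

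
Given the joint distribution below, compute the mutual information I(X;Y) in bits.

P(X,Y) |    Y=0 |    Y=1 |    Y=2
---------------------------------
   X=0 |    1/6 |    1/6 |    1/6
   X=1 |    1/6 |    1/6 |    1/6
0.0000 bits

Mutual information: I(X;Y) = H(X) + H(Y) - H(X,Y)

Marginals:
P(X) = (1/2, 1/2), H(X) = 1.0000 bits
P(Y) = (1/3, 1/3, 1/3), H(Y) = 1.5850 bits

Joint entropy: H(X,Y) = 2.5850 bits

I(X;Y) = 1.0000 + 1.5850 - 2.5850 = 0.0000 bits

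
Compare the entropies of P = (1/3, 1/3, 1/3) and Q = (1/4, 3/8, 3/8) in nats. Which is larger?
P

Computing entropies in nats:
H(P) = 1.0986
H(Q) = 1.0822

Distribution P has higher entropy.

Intuition: The distribution closer to uniform (more spread out) has higher entropy.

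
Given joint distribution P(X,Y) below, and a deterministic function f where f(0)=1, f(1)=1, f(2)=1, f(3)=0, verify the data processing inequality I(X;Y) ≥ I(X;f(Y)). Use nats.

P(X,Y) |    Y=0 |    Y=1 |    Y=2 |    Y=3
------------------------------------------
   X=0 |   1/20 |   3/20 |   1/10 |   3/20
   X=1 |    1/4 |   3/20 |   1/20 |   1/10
I(X;Y) = 0.0813, I(X;f(Y)) = 0.0151, inequality holds: 0.0813 ≥ 0.0151

Data Processing Inequality: For any Markov chain X → Y → Z, we have I(X;Y) ≥ I(X;Z).

Here Z = f(Y) is a deterministic function of Y, forming X → Y → Z.

Original I(X;Y) = 0.0813 nats

After applying f:
P(X,Z) where Z=f(Y):
- P(X,Z=0) = P(X,Y=3)
- P(X,Z=1) = P(X,Y=0) + P(X,Y=1) + P(X,Y=2)

I(X;Z) = I(X;f(Y)) = 0.0151 nats

Verification: 0.0813 ≥ 0.0151 ✓

Information cannot be created by processing; the function f can only lose information about X.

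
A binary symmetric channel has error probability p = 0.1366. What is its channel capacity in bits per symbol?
0.4247 bits

For a binary symmetric channel (BSC) with error probability p:
Capacity C = 1 - H(p) bits per symbol

where H(p) = -p log₂(p) - (1-p) log₂(1-p) is the binary entropy function.

H(0.1366) = 0.5753 bits
C = 1 - 0.5753 = 0.4247 bits per symbol

This means we can reliably transmit up to 0.4247 bits of information per channel use.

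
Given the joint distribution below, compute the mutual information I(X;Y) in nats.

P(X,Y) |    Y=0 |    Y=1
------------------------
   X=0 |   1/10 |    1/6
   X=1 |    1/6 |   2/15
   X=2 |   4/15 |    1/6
0.0197 nats

Mutual information: I(X;Y) = H(X) + H(Y) - H(X,Y)

Marginals:
P(X) = (4/15, 3/10, 13/30), H(X) = 1.0760 nats
P(Y) = (8/15, 7/15), H(Y) = 0.6909 nats

Joint entropy: H(X,Y) = 1.7473 nats

I(X;Y) = 1.0760 + 0.6909 - 1.7473 = 0.0197 nats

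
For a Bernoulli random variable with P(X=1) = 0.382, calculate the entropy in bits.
0.9594 bits

The binary entropy function is:
H(p) = -p log(p) - (1-p) log(1-p)

H(0.382) = -0.382 × log_2(0.382) - 0.618 × log_2(0.618)
H(0.382) = 0.9594 bits

Note: Binary entropy is maximized at p=0.5 (H=1 bit) and minimized at p=0 or p=1 (H=0).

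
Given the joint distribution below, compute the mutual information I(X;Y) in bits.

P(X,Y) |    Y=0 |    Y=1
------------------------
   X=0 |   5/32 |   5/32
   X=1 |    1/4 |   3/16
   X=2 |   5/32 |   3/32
0.0066 bits

Mutual information: I(X;Y) = H(X) + H(Y) - H(X,Y)

Marginals:
P(X) = (5/16, 7/16, 1/4), H(X) = 1.5462 bits
P(Y) = (9/16, 7/16), H(Y) = 0.9887 bits

Joint entropy: H(X,Y) = 2.5283 bits

I(X;Y) = 1.5462 + 0.9887 - 2.5283 = 0.0066 bits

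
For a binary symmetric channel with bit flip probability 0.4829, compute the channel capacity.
0.0008 bits

For a binary symmetric channel (BSC) with error probability p:
Capacity C = 1 - H(p) bits per symbol

where H(p) = -p log₂(p) - (1-p) log₂(1-p) is the binary entropy function.

H(0.4829) = 0.9992 bits
C = 1 - 0.9992 = 0.0008 bits per symbol

This means we can reliably transmit up to 0.0008 bits of information per channel use.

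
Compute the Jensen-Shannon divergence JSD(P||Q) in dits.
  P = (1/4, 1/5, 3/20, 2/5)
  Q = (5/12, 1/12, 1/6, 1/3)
0.0107 dits

Jensen-Shannon divergence is:
JSD(P||Q) = 0.5 × D_KL(P||M) + 0.5 × D_KL(Q||M)
where M = 0.5 × (P + Q) is the mixture distribution.

M = 0.5 × (1/4, 1/5, 3/20, 2/5) + 0.5 × (5/12, 1/12, 1/6, 1/3) = (1/3, 0.141667, 0.158333, 11/30)

D_KL(P||M) = 0.0103 dits
D_KL(Q||M) = 0.0111 dits

JSD(P||Q) = 0.5 × 0.0103 + 0.5 × 0.0111 = 0.0107 dits

Unlike KL divergence, JSD is symmetric and bounded: 0 ≤ JSD ≤ log(2).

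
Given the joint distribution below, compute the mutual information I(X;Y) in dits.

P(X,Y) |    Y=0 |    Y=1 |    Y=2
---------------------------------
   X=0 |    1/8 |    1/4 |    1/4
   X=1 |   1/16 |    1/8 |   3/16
0.0021 dits

Mutual information: I(X;Y) = H(X) + H(Y) - H(X,Y)

Marginals:
P(X) = (5/8, 3/8), H(X) = 0.2873 dits
P(Y) = (3/16, 3/8, 7/16), H(Y) = 0.4531 dits

Joint entropy: H(X,Y) = 0.7384 dits

I(X;Y) = 0.2873 + 0.4531 - 0.7384 = 0.0021 dits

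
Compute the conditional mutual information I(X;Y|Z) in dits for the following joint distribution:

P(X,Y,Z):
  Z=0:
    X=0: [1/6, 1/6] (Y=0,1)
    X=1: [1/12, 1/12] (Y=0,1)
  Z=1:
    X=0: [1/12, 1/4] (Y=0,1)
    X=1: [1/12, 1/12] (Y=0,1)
0.0066 dits

Conditional mutual information: I(X;Y|Z) = H(X|Z) + H(Y|Z) - H(X,Y|Z)

H(Z) = 0.3010
H(X,Z) = 0.5775 → H(X|Z) = 0.2764
H(Y,Z) = 0.5898 → H(Y|Z) = 0.2887
H(X,Y,Z) = 0.8596 → H(X,Y|Z) = 0.5585

I(X;Y|Z) = 0.2764 + 0.2887 - 0.5585 = 0.0066 dits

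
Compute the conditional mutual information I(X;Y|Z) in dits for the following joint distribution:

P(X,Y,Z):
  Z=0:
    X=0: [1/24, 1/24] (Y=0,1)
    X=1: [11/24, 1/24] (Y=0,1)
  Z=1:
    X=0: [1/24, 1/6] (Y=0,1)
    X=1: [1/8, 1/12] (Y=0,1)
0.0321 dits

Conditional mutual information: I(X;Y|Z) = H(X|Z) + H(Y|Z) - H(X,Y|Z)

H(Z) = 0.2950
H(X,Z) = 0.5243 → H(X|Z) = 0.2293
H(Y,Z) = 0.5207 → H(Y|Z) = 0.2257
H(X,Y,Z) = 0.7178 → H(X,Y|Z) = 0.4229

I(X;Y|Z) = 0.2293 + 0.2257 - 0.4229 = 0.0321 dits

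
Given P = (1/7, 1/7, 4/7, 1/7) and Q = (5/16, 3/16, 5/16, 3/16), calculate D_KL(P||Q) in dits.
0.0675 dits

KL divergence: D_KL(P||Q) = Σ p(x) log(p(x)/q(x))

Computing term by term:
  x=0: 1/7 × log_10[(1/7)/(5/16)] = 1/7 × -0.3399 = -0.0486
  x=1: 1/7 × log_10[(1/7)/(3/16)] = 1/7 × -0.1181 = -0.0169
  x=2: 4/7 × log_10[(4/7)/(5/16)] = 4/7 × 0.2621 = 0.1498
  x=3: 1/7 × log_10[(1/7)/(3/16)] = 1/7 × -0.1181 = -0.0169

D_KL(P||Q) = 0.0675 dits

Note: KL divergence is always non-negative and equals 0 iff P = Q.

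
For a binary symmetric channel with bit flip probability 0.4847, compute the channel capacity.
0.0007 bits

For a binary symmetric channel (BSC) with error probability p:
Capacity C = 1 - H(p) bits per symbol

where H(p) = -p log₂(p) - (1-p) log₂(1-p) is the binary entropy function.

H(0.4847) = 0.9993 bits
C = 1 - 0.9993 = 0.0007 bits per symbol

This means we can reliably transmit up to 0.0007 bits of information per channel use.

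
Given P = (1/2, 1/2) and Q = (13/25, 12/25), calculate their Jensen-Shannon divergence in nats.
0.0002 nats

Jensen-Shannon divergence is:
JSD(P||Q) = 0.5 × D_KL(P||M) + 0.5 × D_KL(Q||M)
where M = 0.5 × (P + Q) is the mixture distribution.

M = 0.5 × (1/2, 1/2) + 0.5 × (13/25, 12/25) = (0.51, 0.49)

D_KL(P||M) = 0.0002 nats
D_KL(Q||M) = 0.0002 nats

JSD(P||Q) = 0.5 × 0.0002 + 0.5 × 0.0002 = 0.0002 nats

Unlike KL divergence, JSD is symmetric and bounded: 0 ≤ JSD ≤ log(2).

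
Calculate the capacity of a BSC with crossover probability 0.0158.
0.8828 bits

For a binary symmetric channel (BSC) with error probability p:
Capacity C = 1 - H(p) bits per symbol

where H(p) = -p log₂(p) - (1-p) log₂(1-p) is the binary entropy function.

H(0.0158) = 0.1172 bits
C = 1 - 0.1172 = 0.8828 bits per symbol

This means we can reliably transmit up to 0.8828 bits of information per channel use.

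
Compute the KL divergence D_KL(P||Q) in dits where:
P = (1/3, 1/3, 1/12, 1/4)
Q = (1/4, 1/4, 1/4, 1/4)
0.0435 dits

KL divergence: D_KL(P||Q) = Σ p(x) log(p(x)/q(x))

Computing term by term:
  x=0: 1/3 × log_10[(1/3)/(1/4)] = 1/3 × 0.1249 = 0.0416
  x=1: 1/3 × log_10[(1/3)/(1/4)] = 1/3 × 0.1249 = 0.0416
  x=2: 1/12 × log_10[(1/12)/(1/4)] = 1/12 × -0.4771 = -0.0398
  x=3: 1/4 × log_10[(1/4)/(1/4)] = 1/4 × 0.0000 = 0.0000

D_KL(P||Q) = 0.0435 dits

Note: KL divergence is always non-negative and equals 0 iff P = Q.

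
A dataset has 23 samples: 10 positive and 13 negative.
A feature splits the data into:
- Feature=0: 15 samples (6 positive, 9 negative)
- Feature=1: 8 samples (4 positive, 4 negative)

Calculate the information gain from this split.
0.0066 bits

Information Gain = H(Y) - H(Y|Feature)

Before split:
P(positive) = 10/23 = 0.4348
H(Y) = 0.9877 bits

After split:
Feature=0: H = 0.9710 bits (weight = 15/23)
Feature=1: H = 1.0000 bits (weight = 8/23)
H(Y|Feature) = (15/23)×0.9710 + (8/23)×1.0000 = 0.9811 bits

Information Gain = 0.9877 - 0.9811 = 0.0066 bits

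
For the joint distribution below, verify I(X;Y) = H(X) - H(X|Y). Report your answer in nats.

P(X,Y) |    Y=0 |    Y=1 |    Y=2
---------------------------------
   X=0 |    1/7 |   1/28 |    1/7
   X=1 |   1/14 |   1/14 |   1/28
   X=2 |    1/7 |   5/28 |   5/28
I(X;Y) = 0.0481 nats

Mutual information has multiple equivalent forms:
- I(X;Y) = H(X) - H(X|Y)
- I(X;Y) = H(Y) - H(Y|X)
- I(X;Y) = H(X) + H(Y) - H(X,Y)

Computing all quantities:
H(X) = 1.0190, H(Y) = 1.0934, H(X,Y) = 2.0643
H(X|Y) = 0.9709, H(Y|X) = 1.0452

Verification:
H(X) - H(X|Y) = 1.0190 - 0.9709 = 0.0481
H(Y) - H(Y|X) = 1.0934 - 1.0452 = 0.0481
H(X) + H(Y) - H(X,Y) = 1.0190 + 1.0934 - 2.0643 = 0.0481

All forms give I(X;Y) = 0.0481 nats. ✓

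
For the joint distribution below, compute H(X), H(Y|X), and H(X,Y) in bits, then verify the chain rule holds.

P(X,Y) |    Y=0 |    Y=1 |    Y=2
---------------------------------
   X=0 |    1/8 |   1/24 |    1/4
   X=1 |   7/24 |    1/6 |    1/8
H(X,Y) = 2.3903, H(X) = 0.9799, H(Y|X) = 1.4105 (all in bits)

Chain rule: H(X,Y) = H(X) + H(Y|X)

Left side — joint entropy directly:
H(X,Y) = -Σ p(x,y) log p(x,y) = 2.3903 bits

Right side — compute H(Y|X) from the conditional distributions:
P(X) = (5/12, 7/12), so H(X) = 0.9799 bits
H(Y|X) = Σ_x P(X=x) · H(Y|X=x):
  P(Y|X=0) = (3/10, 1/10, 3/5), H(Y|X=0) = 1.2955, weight P(X=0) = 5/12
  P(Y|X=1) = (1/2, 2/7, 3/14), H(Y|X=1) = 1.4926, weight P(X=1) = 7/12
H(Y|X) = 1.4105 bits

H(X) + H(Y|X) = 0.9799 + 1.4105 = 2.3903 bits

Both sides equal 2.3903 bits. ✓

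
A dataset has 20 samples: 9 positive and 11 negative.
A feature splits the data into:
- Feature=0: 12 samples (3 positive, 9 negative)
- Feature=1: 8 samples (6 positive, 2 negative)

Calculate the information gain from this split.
0.1815 bits

Information Gain = H(Y) - H(Y|Feature)

Before split:
P(positive) = 9/20 = 0.4500
H(Y) = 0.9928 bits

After split:
Feature=0: H = 0.8113 bits (weight = 12/20)
Feature=1: H = 0.8113 bits (weight = 8/20)
H(Y|Feature) = (12/20)×0.8113 + (8/20)×0.8113 = 0.8113 bits

Information Gain = 0.9928 - 0.8113 = 0.1815 bits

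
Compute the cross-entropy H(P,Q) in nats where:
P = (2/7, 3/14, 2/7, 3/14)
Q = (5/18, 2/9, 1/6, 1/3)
1.4356 nats

Cross-entropy: H(P,Q) = -Σ p(x) log q(x)

Alternatively: H(P,Q) = H(P) + D_KL(P||Q)
H(P) = 1.3761 nats
D_KL(P||Q) = 0.0596 nats

H(P,Q) = 1.3761 + 0.0596 = 1.4356 nats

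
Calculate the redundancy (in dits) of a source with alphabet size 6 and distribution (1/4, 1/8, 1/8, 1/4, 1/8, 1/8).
0.0256 dits

Redundancy measures how far a source is from maximum entropy:
R = H_max - H(X)

Maximum entropy for 6 symbols: H_max = log_10(6) = 0.7782 dits
Actual entropy: H(X) = 0.7526 dits
Redundancy: R = 0.7782 - 0.7526 = 0.0256 dits

This redundancy represents potential for compression: the source could be compressed by 0.0256 dits per symbol.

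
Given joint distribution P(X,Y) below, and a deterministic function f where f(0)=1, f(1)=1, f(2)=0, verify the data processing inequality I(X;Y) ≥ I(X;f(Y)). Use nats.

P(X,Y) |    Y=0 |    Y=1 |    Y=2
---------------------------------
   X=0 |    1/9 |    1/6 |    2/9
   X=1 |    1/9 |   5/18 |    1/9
I(X;Y) = 0.0329, I(X;f(Y)) = 0.0282, inequality holds: 0.0329 ≥ 0.0282

Data Processing Inequality: For any Markov chain X → Y → Z, we have I(X;Y) ≥ I(X;Z).

Here Z = f(Y) is a deterministic function of Y, forming X → Y → Z.

Original I(X;Y) = 0.0329 nats

After applying f:
P(X,Z) where Z=f(Y):
- P(X,Z=0) = P(X,Y=2)
- P(X,Z=1) = P(X,Y=0) + P(X,Y=1)

I(X;Z) = I(X;f(Y)) = 0.0282 nats

Verification: 0.0329 ≥ 0.0282 ✓

Information cannot be created by processing; the function f can only lose information about X.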